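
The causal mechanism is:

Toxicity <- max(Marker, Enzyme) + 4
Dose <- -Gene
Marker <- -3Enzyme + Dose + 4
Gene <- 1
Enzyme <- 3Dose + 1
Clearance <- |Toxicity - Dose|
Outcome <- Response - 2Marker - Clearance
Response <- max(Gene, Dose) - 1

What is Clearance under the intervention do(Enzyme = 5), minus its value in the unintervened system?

The intervention breaks the incoming arrows to Enzyme: Enzyme <- 3Dose + 1 no longer applies, and Enzyme = 5.
Dose = -Gene  [with Gene=1]  = -1
Marker = -3Enzyme + Dose + 4  [with Enzyme=5, Dose=-1]  = -12
Toxicity = max(Marker, Enzyme) + 4  [with Marker=-12, Enzyme=5]  = 9
Clearance = |Toxicity - Dose|  [with Toxicity=9, Dose=-1]  = 10
Without intervention: Dose = -Gene  [with Gene=1]  = -1; Enzyme = 3Dose + 1  [with Dose=-1]  = -2; Marker = -3Enzyme + Dose + 4  [with Enzyme=-2, Dose=-1]  = 9; Toxicity = max(Marker, Enzyme) + 4  [with Marker=9, Enzyme=-2]  = 13; Clearance = |Toxicity - Dose|  [with Toxicity=13, Dose=-1]  = 14.
Change = 10 − 14 = -4.

-4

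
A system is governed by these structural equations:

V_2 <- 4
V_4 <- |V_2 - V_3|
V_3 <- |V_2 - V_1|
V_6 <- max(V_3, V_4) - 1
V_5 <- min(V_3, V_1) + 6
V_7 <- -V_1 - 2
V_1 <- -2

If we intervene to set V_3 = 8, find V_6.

7

The intervention breaks the incoming arrows to V_3: V_3 <- |V_2 - V_1| no longer applies, and V_3 = 8.
V_4 = |V_2 - V_3|  [with V_2=4, V_3=8]  = 4
V_6 = max(V_3, V_4) - 1  [with V_3=8, V_4=4]  = 7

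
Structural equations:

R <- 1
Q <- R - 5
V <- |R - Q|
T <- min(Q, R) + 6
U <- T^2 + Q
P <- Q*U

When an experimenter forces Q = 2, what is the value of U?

51

do(Q=2) replaces the equation Q <- R - 5 with the constant Q = 2.
T = min(Q, R) + 6  [with Q=2, R=1]  = 7
U = T^2 + Q  [with T=7, Q=2]  = 51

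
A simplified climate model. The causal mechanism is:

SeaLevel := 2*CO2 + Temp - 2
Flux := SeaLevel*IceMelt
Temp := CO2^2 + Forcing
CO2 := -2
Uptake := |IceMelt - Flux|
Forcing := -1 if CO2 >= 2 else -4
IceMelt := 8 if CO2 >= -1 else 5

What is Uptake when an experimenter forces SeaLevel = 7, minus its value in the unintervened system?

-5

Under do(SeaLevel=7), the mechanism SeaLevel := 2*CO2 + Temp - 2 is discarded; SeaLevel is fixed at 7.
IceMelt = 8 if CO2 >= -1 else 5  [with CO2=-2]  = 5
Flux = SeaLevel*IceMelt  [with SeaLevel=7, IceMelt=5]  = 35
Uptake = |IceMelt - Flux|  [with IceMelt=5, Flux=35]  = 30
Without intervention: Forcing = -1 if CO2 >= 2 else -4  [with CO2=-2]  = -4; Temp = CO2^2 + Forcing  [with CO2=-2, Forcing=-4]  = 0; IceMelt = 8 if CO2 >= -1 else 5  [with CO2=-2]  = 5; SeaLevel = 2*CO2 + Temp - 2  [with CO2=-2, Temp=0]  = -6; Flux = SeaLevel*IceMelt  [with SeaLevel=-6, IceMelt=5]  = -30; Uptake = |IceMelt - Flux|  [with IceMelt=5, Flux=-30]  = 35.
Change = 30 − 35 = -5.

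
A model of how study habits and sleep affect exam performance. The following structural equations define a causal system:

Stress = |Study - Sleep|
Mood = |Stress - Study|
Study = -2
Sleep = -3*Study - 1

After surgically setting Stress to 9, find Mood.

The intervention breaks the incoming arrows to Stress: Stress = |Study - Sleep| no longer applies, and Stress = 9.
Mood = |Stress - Study|  [with Stress=9, Study=-2]  = 11

11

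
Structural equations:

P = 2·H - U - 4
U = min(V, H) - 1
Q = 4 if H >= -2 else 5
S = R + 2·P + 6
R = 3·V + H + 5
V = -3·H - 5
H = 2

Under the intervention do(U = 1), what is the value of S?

The intervention breaks the incoming arrows to U: U = min(V, H) - 1 no longer applies, and U = 1.
V = -3·H - 5  [with H=2]  = -11
P = 2·H - U - 4  [with H=2, U=1]  = -1
R = 3·V + H + 5  [with V=-11, H=2]  = -26
S = R + 2·P + 6  [with R=-26, P=-1]  = -22

-22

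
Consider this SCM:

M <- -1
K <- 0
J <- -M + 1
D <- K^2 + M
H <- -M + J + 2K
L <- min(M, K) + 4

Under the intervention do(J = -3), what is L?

3

The intervention breaks the incoming arrows to J: J <- -M + 1 no longer applies, and J = -3.
No directed path runs from J to L, so L keeps its natural value.
L = min(M, K) + 4  [with M=-1, K=0]  = 3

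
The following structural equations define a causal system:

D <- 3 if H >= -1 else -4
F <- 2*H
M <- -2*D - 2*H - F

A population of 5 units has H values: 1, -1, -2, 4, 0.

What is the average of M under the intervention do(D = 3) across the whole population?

-7.6

Every unit gets D=3 under the intervention. M values become -10, -2, 2, -22, -6; E[M|do(D=3)] = -7.6.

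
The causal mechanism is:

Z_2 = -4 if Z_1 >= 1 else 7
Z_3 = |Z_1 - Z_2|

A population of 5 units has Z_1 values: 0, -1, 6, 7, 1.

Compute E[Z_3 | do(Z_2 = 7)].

do(Z_2=7) breaks Z_2's dependence on Z_1. With Z_2=7 fixed, Z_3 across the units is 7, 8, 1, 0, 6, mean 4.4.

4.4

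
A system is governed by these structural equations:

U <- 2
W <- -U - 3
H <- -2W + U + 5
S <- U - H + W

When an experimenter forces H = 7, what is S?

The intervention breaks the incoming arrows to H: H <- -2W + U + 5 no longer applies, and H = 7.
W = -U - 3  [with U=2]  = -5
S = U - H + W  [with U=2, H=7, W=-5]  = -10

-10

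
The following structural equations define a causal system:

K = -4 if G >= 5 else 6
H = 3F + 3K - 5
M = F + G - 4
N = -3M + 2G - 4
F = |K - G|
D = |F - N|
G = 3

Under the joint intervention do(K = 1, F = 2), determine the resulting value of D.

3

Under do(K = 1, F = 2), each intervened variable's structural equation is replaced by its fixed value.
M = F + G - 4  [with F=2, G=3]  = 1
N = -3M + 2G - 4  [with M=1, G=3]  = -1
D = |F - N|  [with F=2, N=-1]  = 3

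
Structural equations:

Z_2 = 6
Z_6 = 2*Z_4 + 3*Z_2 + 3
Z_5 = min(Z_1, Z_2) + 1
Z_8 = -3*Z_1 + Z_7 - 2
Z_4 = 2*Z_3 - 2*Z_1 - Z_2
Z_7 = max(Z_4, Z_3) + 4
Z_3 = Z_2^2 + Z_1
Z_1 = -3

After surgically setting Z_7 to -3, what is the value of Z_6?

Intervening sets Z_7 = -3 and removes its equation (Z_7 = max(Z_4, Z_3) + 4).
Since Z_6 is not a descendant of the intervened variable, it is unaffected.
Z_3 = Z_2^2 + Z_1  [with Z_2=6, Z_1=-3]  = 33
Z_4 = 2*Z_3 - 2*Z_1 - Z_2  [with Z_3=33, Z_1=-3, Z_2=6]  = 66
Z_6 = 2*Z_4 + 3*Z_2 + 3  [with Z_4=66, Z_2=6]  = 153

153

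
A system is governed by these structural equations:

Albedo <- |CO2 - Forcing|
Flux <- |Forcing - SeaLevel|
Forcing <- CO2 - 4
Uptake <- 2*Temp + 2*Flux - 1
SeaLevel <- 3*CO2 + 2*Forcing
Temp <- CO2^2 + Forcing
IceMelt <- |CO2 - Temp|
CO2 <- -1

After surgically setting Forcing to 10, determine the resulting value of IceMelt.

Under do(Forcing=10), the mechanism Forcing <- CO2 - 4 is discarded; Forcing is fixed at 10.
Temp = CO2^2 + Forcing  [with CO2=-1, Forcing=10]  = 11
IceMelt = |CO2 - Temp|  [with CO2=-1, Temp=11]  = 12

12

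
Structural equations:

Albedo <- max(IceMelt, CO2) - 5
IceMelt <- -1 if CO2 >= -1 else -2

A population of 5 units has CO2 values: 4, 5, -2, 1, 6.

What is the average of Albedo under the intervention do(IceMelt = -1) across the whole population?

-2

Every unit gets IceMelt=-1 under the intervention. Albedo values become -1, 0, -6, -4, 1; E[Albedo|do(IceMelt=-1)] = -2.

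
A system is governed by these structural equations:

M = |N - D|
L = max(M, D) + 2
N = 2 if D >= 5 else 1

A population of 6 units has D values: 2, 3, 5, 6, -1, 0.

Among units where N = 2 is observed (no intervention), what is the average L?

7.5

E[L|N=2] averages over only the 2 units with N=2 (D = 5, 6): L = 7, 8, mean 7.5.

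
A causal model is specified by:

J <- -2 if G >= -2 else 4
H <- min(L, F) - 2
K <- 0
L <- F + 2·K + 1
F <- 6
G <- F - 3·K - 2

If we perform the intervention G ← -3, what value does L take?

7

Under do(G=-3), the mechanism G <- F - 3·K - 2 is discarded; G is fixed at -3.
Since L is not a descendant of the intervened variable, it is unaffected.
L = F + 2·K + 1  [with F=6, K=0]  = 7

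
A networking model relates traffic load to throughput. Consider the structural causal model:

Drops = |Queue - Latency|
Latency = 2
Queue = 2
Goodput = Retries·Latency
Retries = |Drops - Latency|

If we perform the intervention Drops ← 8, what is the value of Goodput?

do(Drops=8) replaces the equation Drops = |Queue - Latency| with the constant Drops = 8.
Retries = |Drops - Latency|  [with Drops=8, Latency=2]  = 6
Goodput = Retries·Latency  [with Retries=6, Latency=2]  = 12

12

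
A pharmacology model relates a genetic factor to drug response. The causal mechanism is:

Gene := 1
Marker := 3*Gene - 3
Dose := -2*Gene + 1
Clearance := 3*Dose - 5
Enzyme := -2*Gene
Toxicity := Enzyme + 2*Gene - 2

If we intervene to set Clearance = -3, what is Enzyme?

do(Clearance=-3) replaces the equation Clearance := 3*Dose - 5 with the constant Clearance = -3.
Enzyme is not downstream of the intervention, so its value is determined by the original equations.
Enzyme = -2*Gene  [with Gene=1]  = -2

-2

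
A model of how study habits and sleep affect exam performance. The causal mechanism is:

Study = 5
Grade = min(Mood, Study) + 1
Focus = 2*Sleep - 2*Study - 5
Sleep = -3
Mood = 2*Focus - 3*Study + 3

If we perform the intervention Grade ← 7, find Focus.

do(Grade=7) replaces the equation Grade = min(Mood, Study) + 1 with the constant Grade = 7.
Focus is not downstream of the intervention, so its value is determined by the original equations.
Focus = 2*Sleep - 2*Study - 5  [with Sleep=-3, Study=5]  = -21

-21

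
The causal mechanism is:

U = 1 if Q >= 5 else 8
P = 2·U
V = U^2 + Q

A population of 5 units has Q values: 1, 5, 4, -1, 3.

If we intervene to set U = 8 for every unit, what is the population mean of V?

do(U=8) breaks U's dependence on Q. With U=8 fixed, V across the units is 65, 69, 68, 63, 67, mean 66.4.

66.4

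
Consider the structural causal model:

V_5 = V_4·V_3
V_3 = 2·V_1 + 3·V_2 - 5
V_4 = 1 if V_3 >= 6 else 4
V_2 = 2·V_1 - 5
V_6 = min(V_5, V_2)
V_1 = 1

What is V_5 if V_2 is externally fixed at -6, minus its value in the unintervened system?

do(V_2=-6) replaces the equation V_2 = 2·V_1 - 5 with the constant V_2 = -6.
V_3 = 2·V_1 + 3·V_2 - 5  [with V_1=1, V_2=-6]  = -21
V_4 = 1 if V_3 >= 6 else 4  [with V_3=-21]  = 4
V_5 = V_4·V_3  [with V_4=4, V_3=-21]  = -84
Without intervention: V_2 = 2·V_1 - 5  [with V_1=1]  = -3; V_3 = 2·V_1 + 3·V_2 - 5  [with V_1=1, V_2=-3]  = -12; V_4 = 1 if V_3 >= 6 else 4  [with V_3=-12]  = 4; V_5 = V_4·V_3  [with V_4=4, V_3=-12]  = -48.
Change = -84 − (-48) = -36.

-36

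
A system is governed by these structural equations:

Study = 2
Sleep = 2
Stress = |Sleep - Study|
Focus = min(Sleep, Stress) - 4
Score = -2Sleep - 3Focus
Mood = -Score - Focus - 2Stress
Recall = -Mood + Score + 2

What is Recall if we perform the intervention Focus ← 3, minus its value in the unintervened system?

The intervention breaks the incoming arrows to Focus: Focus = min(Sleep, Stress) - 4 no longer applies, and Focus = 3.
Stress = |Sleep - Study|  [with Sleep=2, Study=2]  = 0
Score = -2Sleep - 3Focus  [with Sleep=2, Focus=3]  = -13
Mood = -Score - Focus - 2Stress  [with Score=-13, Focus=3, Stress=0]  = 10
Recall = -Mood + Score + 2  [with Mood=10, Score=-13]  = -21
Without intervention: Stress = |Sleep - Study|  [with Sleep=2, Study=2]  = 0; Focus = min(Sleep, Stress) - 4  [with Sleep=2, Stress=0]  = -4; Score = -2Sleep - 3Focus  [with Sleep=2, Focus=-4]  = 8; Mood = -Score - Focus - 2Stress  [with Score=8, Focus=-4, Stress=0]  = -4; Recall = -Mood + Score + 2  [with Mood=-4, Score=8]  = 14.
Change = -21 − 14 = -35.

-35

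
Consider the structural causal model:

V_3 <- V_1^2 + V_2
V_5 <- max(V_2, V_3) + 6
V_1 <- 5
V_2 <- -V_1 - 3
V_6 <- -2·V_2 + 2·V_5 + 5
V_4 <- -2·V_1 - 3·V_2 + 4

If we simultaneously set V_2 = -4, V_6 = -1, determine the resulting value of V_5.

27

Setting V_2 = -4, V_6 = -1 by intervention discards those variables' equations.
V_3 = V_1^2 + V_2  [with V_1=5, V_2=-4]  = 21
V_5 = max(V_2, V_3) + 6  [with V_2=-4, V_3=21]  = 27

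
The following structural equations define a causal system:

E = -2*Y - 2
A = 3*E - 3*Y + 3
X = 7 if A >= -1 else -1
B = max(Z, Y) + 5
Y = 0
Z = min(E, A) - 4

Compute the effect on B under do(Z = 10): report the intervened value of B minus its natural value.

10

The intervention breaks the incoming arrows to Z: Z = min(E, A) - 4 no longer applies, and Z = 10.
B = max(Z, Y) + 5  [with Z=10, Y=0]  = 15
Without intervention: E = -2*Y - 2  [with Y=0]  = -2; A = 3*E - 3*Y + 3  [with E=-2, Y=0]  = -3; Z = min(E, A) - 4  [with E=-2, A=-3]  = -7; B = max(Z, Y) + 5  [with Z=-7, Y=0]  = 5.
Change = 15 − 5 = 10.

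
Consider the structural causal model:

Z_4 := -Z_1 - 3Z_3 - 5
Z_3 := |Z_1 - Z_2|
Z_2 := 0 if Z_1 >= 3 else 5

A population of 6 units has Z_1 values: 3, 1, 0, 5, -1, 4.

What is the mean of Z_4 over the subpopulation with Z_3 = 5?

Observing Z_3=5 restricts to units where Z_3's equation naturally yields 5: Z_1 ∈ {0, 5}. In that subpopulation Z_4 = -20, -25, mean -22.5.

-22.5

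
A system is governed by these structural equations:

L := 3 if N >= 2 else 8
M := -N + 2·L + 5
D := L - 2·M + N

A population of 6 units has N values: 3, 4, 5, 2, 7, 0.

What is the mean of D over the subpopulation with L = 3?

Observing L=3 restricts to units where L's equation naturally yields 3: N ∈ {3, 4, 5, 2, 7}. In that subpopulation D = -10, -7, -4, -13, 2, mean -6.4.

-6.4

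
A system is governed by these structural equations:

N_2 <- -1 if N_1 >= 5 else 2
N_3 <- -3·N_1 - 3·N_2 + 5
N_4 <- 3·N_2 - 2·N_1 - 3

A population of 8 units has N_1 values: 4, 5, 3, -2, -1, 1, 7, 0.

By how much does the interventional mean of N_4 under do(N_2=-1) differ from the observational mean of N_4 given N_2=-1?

7.75

Under do(N_2=-1), N_2's equation is replaced by N_2=-1 for every unit. Per-unit N_4: -14, -16, -12, -2, -4, -8, -20, -6. Mean = -10.25.
E[N_4|N_2=-1] averages over only the 2 units with N_2=-1 (N_1 = 5, 7): N_4 = -16, -20, mean -18.
Difference = -10.25 − (-18) = 7.75.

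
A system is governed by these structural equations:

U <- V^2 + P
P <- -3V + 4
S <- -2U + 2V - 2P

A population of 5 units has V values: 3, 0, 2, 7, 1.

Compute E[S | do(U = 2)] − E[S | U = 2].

8.8

Every unit gets U=2 under the intervention. S values become 12, -12, 4, 44, -4; E[S|do(U=2)] = 8.8.
Observing U=2 restricts to units where U's equation naturally yields 2: V ∈ {2, 1}. In that subpopulation S = 4, -4, mean 0.
Difference = 8.8 − 0 = 8.8.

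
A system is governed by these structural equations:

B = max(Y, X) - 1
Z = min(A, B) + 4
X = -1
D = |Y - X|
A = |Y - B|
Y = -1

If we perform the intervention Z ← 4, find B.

do(Z=4) replaces the equation Z = min(A, B) + 4 with the constant Z = 4.
No directed path runs from Z to B, so B keeps its natural value.
B = max(Y, X) - 1  [with Y=-1, X=-1]  = -2

-2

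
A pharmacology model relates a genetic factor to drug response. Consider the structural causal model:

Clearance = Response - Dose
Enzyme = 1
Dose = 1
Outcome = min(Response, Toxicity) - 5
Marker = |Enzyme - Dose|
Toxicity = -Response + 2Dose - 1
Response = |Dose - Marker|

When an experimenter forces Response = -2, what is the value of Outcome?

-7

The intervention breaks the incoming arrows to Response: Response = |Dose - Marker| no longer applies, and Response = -2.
Toxicity = -Response + 2Dose - 1  [with Response=-2, Dose=1]  = 3
Outcome = min(Response, Toxicity) - 5  [with Response=-2, Toxicity=3]  = -7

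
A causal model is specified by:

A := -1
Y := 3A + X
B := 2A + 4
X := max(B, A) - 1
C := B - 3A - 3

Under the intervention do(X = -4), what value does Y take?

Intervening sets X = -4 and removes its equation (X := max(B, A) - 1).
Y = 3A + X  [with A=-1, X=-4]  = -7

-7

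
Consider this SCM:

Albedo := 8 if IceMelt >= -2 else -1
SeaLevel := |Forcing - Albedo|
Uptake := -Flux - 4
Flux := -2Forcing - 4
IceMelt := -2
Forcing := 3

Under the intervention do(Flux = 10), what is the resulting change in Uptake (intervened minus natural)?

The intervention breaks the incoming arrows to Flux: Flux := -2Forcing - 4 no longer applies, and Flux = 10.
Uptake = -Flux - 4  [with Flux=10]  = -14
Without intervention: Flux = -2Forcing - 4  [with Forcing=3]  = -10; Uptake = -Flux - 4  [with Flux=-10]  = 6.
Change = -14 − 6 = -20.

-20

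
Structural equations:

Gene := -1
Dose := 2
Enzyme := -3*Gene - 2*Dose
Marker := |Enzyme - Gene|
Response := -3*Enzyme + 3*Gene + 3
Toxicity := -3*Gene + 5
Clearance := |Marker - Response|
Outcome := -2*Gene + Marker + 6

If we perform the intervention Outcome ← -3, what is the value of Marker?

0

The intervention breaks the incoming arrows to Outcome: Outcome := -2*Gene + Marker + 6 no longer applies, and Outcome = -3.
Since Marker is not a descendant of the intervened variable, it is unaffected.
Enzyme = -3*Gene - 2*Dose  [with Gene=-1, Dose=2]  = -1
Marker = |Enzyme - Gene|  [with Enzyme=-1, Gene=-1]  = 0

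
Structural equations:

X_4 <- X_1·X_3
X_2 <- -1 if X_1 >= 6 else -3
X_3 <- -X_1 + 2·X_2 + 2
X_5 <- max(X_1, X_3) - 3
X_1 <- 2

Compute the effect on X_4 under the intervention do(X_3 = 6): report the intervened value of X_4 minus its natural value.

24

The intervention breaks the incoming arrows to X_3: X_3 <- -X_1 + 2·X_2 + 2 no longer applies, and X_3 = 6.
X_4 = X_1·X_3  [with X_1=2, X_3=6]  = 12
Without intervention: X_2 = -1 if X_1 >= 6 else -3  [with X_1=2]  = -3; X_3 = -X_1 + 2·X_2 + 2  [with X_1=2, X_2=-3]  = -6; X_4 = X_1·X_3  [with X_1=2, X_3=-6]  = -12.
Change = 12 − (-12) = 24.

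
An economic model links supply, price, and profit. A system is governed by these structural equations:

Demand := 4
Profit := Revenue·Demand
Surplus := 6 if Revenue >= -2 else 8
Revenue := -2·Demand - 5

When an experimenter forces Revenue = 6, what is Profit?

24

The intervention breaks the incoming arrows to Revenue: Revenue := -2·Demand - 5 no longer applies, and Revenue = 6.
Profit = Revenue·Demand  [with Revenue=6, Demand=4]  = 24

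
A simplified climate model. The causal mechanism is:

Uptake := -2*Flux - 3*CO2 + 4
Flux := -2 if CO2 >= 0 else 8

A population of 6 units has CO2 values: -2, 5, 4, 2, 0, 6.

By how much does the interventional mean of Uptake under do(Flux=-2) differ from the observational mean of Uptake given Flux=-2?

2.7

Under do(Flux=-2), Flux's equation is replaced by Flux=-2 for every unit. Per-unit Uptake: 14, -7, -4, 2, 8, -10. Mean = 0.5.
Conditioning on Flux=-2 selects the 5 unit(s) with CO2 ∈ {5, 4, 2, 0, 6}. Their Uptake values: -7, -4, 2, 8, -10. Mean = -2.2.
Difference = 0.5 − (-2.2) = 2.7.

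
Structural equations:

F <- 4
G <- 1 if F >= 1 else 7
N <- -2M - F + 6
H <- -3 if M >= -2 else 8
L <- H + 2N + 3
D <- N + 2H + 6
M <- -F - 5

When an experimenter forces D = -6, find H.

8

do(D=-6) replaces the equation D <- N + 2H + 6 with the constant D = -6.
H is not downstream of the intervention, so its value is determined by the original equations.
M = -F - 5  [with F=4]  = -9
H = -3 if M >= -2 else 8  [with M=-9]  = 8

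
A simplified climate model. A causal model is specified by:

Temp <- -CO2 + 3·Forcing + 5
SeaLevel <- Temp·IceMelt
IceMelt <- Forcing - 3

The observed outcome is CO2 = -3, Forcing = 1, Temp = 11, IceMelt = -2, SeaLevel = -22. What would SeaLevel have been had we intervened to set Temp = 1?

-2

do(Temp=1) replaces the equation Temp <- -CO2 + 3·Forcing + 5 with the constant Temp = 1.
IceMelt = Forcing - 3  [with Forcing=1]  = -2
SeaLevel = Temp·IceMelt  [with Temp=1, IceMelt=-2]  = -2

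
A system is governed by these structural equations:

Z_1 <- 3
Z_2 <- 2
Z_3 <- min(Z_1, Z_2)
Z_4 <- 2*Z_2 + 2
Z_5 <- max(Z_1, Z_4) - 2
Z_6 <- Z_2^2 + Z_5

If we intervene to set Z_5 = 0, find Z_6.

The intervention breaks the incoming arrows to Z_5: Z_5 <- max(Z_1, Z_4) - 2 no longer applies, and Z_5 = 0.
Z_6 = Z_2^2 + Z_5  [with Z_2=2, Z_5=0]  = 4

4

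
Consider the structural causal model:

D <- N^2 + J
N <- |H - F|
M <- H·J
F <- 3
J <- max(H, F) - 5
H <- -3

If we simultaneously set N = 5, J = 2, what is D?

27

Setting N = 5, J = 2 by intervention discards those variables' equations.
D = N^2 + J  [with N=5, J=2]  = 27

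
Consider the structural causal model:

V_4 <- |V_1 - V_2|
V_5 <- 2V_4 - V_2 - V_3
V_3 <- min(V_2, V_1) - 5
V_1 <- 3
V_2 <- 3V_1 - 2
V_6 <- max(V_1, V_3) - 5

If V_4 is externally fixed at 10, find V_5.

15

Intervening sets V_4 = 10 and removes its equation (V_4 <- |V_1 - V_2|).
V_2 = 3V_1 - 2  [with V_1=3]  = 7
V_3 = min(V_2, V_1) - 5  [with V_2=7, V_1=3]  = -2
V_5 = 2V_4 - V_2 - V_3  [with V_4=10, V_2=7, V_3=-2]  = 15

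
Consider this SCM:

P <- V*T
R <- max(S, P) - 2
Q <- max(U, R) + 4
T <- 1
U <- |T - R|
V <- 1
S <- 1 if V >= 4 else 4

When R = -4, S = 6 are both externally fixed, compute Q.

9

The joint intervention fixes R = -4, S = 6, removing each variable's own equation.
U = |T - R|  [with T=1, R=-4]  = 5
Q = max(U, R) + 4  [with U=5, R=-4]  = 9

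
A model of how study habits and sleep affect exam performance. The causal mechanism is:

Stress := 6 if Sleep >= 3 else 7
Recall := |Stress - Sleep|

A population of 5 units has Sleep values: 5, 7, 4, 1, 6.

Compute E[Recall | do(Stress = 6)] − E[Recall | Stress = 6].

Under do(Stress=6), Stress's equation is replaced by Stress=6 for every unit. Per-unit Recall: 1, 1, 2, 5, 0. Mean = 1.8.
Conditioning on Stress=6 selects the 4 unit(s) with Sleep ∈ {5, 7, 4, 6}. Their Recall values: 1, 1, 2, 0. Mean = 1.
Difference = 1.8 − 1 = 0.8.

0.8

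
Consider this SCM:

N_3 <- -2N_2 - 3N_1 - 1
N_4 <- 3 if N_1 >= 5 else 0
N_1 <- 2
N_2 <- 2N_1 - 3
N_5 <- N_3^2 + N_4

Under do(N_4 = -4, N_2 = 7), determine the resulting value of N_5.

The joint intervention fixes N_4 = -4, N_2 = 7, removing each variable's own equation.
N_3 = -2N_2 - 3N_1 - 1  [with N_2=7, N_1=2]  = -21
N_5 = N_3^2 + N_4  [with N_3=-21, N_4=-4]  = 437

437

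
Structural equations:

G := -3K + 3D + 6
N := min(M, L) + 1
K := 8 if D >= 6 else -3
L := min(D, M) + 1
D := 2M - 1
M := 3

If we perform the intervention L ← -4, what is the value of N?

-3

Under do(L=-4), the mechanism L := min(D, M) + 1 is discarded; L is fixed at -4.
N = min(M, L) + 1  [with M=3, L=-4]  = -3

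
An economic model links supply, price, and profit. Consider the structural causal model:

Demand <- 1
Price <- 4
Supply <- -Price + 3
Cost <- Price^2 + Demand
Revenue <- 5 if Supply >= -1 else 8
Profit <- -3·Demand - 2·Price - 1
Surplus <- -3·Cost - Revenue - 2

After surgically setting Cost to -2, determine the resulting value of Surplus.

-1

The intervention breaks the incoming arrows to Cost: Cost <- Price^2 + Demand no longer applies, and Cost = -2.
Supply = -Price + 3  [with Price=4]  = -1
Revenue = 5 if Supply >= -1 else 8  [with Supply=-1]  = 5
Surplus = -3·Cost - Revenue - 2  [with Cost=-2, Revenue=5]  = -1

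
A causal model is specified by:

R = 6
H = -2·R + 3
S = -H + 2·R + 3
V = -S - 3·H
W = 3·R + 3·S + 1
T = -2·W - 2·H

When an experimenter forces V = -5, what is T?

Under do(V=-5), the mechanism V = -S - 3·H is discarded; V is fixed at -5.
Since T is not a descendant of the intervened variable, it is unaffected.
H = -2·R + 3  [with R=6]  = -9
S = -H + 2·R + 3  [with H=-9, R=6]  = 24
W = 3·R + 3·S + 1  [with R=6, S=24]  = 91
T = -2·W - 2·H  [with W=91, H=-9]  = -164

-164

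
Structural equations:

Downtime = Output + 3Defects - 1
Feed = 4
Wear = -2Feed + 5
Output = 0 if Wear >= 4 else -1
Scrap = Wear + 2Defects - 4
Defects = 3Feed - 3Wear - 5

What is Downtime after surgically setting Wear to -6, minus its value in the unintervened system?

27

Under do(Wear=-6), the mechanism Wear = -2Feed + 5 is discarded; Wear is fixed at -6.
Defects = 3Feed - 3Wear - 5  [with Feed=4, Wear=-6]  = 25
Output = 0 if Wear >= 4 else -1  [with Wear=-6]  = -1
Downtime = Output + 3Defects - 1  [with Output=-1, Defects=25]  = 73
Without intervention: Wear = -2Feed + 5  [with Feed=4]  = -3; Defects = 3Feed - 3Wear - 5  [with Feed=4, Wear=-3]  = 16; Output = 0 if Wear >= 4 else -1  [with Wear=-3]  = -1; Downtime = Output + 3Defects - 1  [with Output=-1, Defects=16]  = 46.
Change = 73 − 46 = 27.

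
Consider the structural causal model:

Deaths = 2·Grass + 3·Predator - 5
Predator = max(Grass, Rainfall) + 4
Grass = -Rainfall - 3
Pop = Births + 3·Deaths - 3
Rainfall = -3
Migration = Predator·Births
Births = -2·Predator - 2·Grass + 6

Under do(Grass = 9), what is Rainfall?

-3

Under do(Grass=9), the mechanism Grass = -Rainfall - 3 is discarded; Grass is fixed at 9.
Rainfall is not downstream of the intervention, so its value is determined by the original equations.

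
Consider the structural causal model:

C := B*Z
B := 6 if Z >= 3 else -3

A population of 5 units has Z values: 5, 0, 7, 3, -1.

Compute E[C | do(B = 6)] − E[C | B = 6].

-13.2

Under do(B=6), B's equation is replaced by B=6 for every unit. Per-unit C: 30, 0, 42, 18, -6. Mean = 16.8.
Conditioning on B=6 selects the 3 unit(s) with Z ∈ {5, 7, 3}. Their C values: 30, 42, 18. Mean = 30.
Difference = 16.8 − 30 = -13.2.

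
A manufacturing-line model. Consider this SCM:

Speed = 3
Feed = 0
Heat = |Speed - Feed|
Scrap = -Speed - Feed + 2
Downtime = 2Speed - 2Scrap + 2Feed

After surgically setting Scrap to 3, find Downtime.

0

Intervening sets Scrap = 3 and removes its equation (Scrap = -Speed - Feed + 2).
Downtime = 2Speed - 2Scrap + 2Feed  [with Speed=3, Scrap=3, Feed=0]  = 0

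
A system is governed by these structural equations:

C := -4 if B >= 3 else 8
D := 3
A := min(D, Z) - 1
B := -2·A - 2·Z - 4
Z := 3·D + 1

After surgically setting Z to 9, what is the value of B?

-26

Under do(Z=9), the mechanism Z := 3·D + 1 is discarded; Z is fixed at 9.
A = min(D, Z) - 1  [with D=3, Z=9]  = 2
B = -2·A - 2·Z - 4  [with A=2, Z=9]  = -26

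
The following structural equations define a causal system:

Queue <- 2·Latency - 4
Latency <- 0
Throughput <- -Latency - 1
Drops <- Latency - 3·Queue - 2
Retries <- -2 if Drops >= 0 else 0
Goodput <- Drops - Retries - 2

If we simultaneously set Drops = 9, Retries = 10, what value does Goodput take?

Setting Drops = 9, Retries = 10 by intervention discards those variables' equations.
Goodput = Drops - Retries - 2  [with Drops=9, Retries=10]  = -3

-3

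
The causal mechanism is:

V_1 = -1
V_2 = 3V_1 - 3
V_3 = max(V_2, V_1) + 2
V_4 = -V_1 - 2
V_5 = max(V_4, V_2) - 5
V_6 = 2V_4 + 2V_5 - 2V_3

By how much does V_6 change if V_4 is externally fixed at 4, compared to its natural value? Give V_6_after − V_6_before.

20

Under do(V_4=4), the mechanism V_4 = -V_1 - 2 is discarded; V_4 is fixed at 4.
V_2 = 3V_1 - 3  [with V_1=-1]  = -6
V_3 = max(V_2, V_1) + 2  [with V_2=-6, V_1=-1]  = 1
V_5 = max(V_4, V_2) - 5  [with V_4=4, V_2=-6]  = -1
V_6 = 2V_4 + 2V_5 - 2V_3  [with V_4=4, V_5=-1, V_3=1]  = 4
Without intervention: V_2 = 3V_1 - 3  [with V_1=-1]  = -6; V_3 = max(V_2, V_1) + 2  [with V_2=-6, V_1=-1]  = 1; V_4 = -V_1 - 2  [with V_1=-1]  = -1; V_5 = max(V_4, V_2) - 5  [with V_4=-1, V_2=-6]  = -6; V_6 = 2V_4 + 2V_5 - 2V_3  [with V_4=-1, V_5=-6, V_3=1]  = -16.
Change = 4 − (-16) = 20.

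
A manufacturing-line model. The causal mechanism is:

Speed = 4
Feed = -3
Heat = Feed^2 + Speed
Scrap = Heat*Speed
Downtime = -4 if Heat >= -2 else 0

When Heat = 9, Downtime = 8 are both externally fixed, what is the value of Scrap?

The joint intervention fixes Heat = 9, Downtime = 8, removing each variable's own equation.
Scrap = Heat*Speed  [with Heat=9, Speed=4]  = 36

36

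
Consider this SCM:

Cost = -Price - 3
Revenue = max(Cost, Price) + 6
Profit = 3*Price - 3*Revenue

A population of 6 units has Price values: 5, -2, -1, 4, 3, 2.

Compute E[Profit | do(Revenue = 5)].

Every unit gets Revenue=5 under the intervention. Profit values become 0, -21, -18, -3, -6, -9; E[Profit|do(Revenue=5)] = -9.5.

-9.5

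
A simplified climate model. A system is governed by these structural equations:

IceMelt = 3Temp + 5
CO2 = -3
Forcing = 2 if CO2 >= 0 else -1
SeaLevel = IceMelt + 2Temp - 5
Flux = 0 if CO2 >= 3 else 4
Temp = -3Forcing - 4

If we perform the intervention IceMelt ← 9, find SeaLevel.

2

Intervening sets IceMelt = 9 and removes its equation (IceMelt = 3Temp + 5).
Forcing = 2 if CO2 >= 0 else -1  [with CO2=-3]  = -1
Temp = -3Forcing - 4  [with Forcing=-1]  = -1
SeaLevel = IceMelt + 2Temp - 5  [with IceMelt=9, Temp=-1]  = 2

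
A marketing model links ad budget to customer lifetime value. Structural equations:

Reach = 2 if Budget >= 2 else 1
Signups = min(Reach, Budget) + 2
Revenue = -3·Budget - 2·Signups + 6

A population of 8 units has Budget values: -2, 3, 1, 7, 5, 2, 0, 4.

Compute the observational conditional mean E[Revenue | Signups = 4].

-14.6

Observing Signups=4 restricts to units where Signups's equation naturally yields 4: Budget ∈ {3, 7, 5, 2, 4}. In that subpopulation Revenue = -11, -23, -17, -8, -14, mean -14.6.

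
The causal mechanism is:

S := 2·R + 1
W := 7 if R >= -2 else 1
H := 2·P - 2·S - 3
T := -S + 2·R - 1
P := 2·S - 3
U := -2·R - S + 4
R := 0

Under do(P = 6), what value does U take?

3

do(P=6) replaces the equation P := 2·S - 3 with the constant P = 6.
U is not downstream of the intervention, so its value is determined by the original equations.
S = 2·R + 1  [with R=0]  = 1
U = -2·R - S + 4  [with R=0, S=1]  = 3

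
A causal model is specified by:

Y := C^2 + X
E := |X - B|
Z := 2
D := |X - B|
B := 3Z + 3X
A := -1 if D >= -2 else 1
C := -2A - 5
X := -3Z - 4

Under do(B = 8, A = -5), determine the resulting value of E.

Setting B = 8, A = -5 by intervention discards those variables' equations.
X = -3Z - 4  [with Z=2]  = -10
E = |X - B|  [with X=-10, B=8]  = 18

18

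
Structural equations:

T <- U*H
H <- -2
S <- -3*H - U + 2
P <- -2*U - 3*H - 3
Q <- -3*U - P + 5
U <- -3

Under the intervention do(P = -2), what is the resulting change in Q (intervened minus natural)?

Under do(P=-2), the mechanism P <- -2*U - 3*H - 3 is discarded; P is fixed at -2.
Q = -3*U - P + 5  [with U=-3, P=-2]  = 16
Without intervention: P = -2*U - 3*H - 3  [with U=-3, H=-2]  = 9; Q = -3*U - P + 5  [with U=-3, P=9]  = 5.
Change = 16 − 5 = 11.

11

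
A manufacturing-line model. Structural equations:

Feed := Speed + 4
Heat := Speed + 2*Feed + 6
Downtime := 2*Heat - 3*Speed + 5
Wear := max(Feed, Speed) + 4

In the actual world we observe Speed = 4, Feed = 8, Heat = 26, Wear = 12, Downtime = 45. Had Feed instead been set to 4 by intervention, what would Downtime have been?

do(Feed=4) replaces the equation Feed := Speed + 4 with the constant Feed = 4.
Heat = Speed + 2*Feed + 6  [with Speed=4, Feed=4]  = 18
Downtime = 2*Heat - 3*Speed + 5  [with Heat=18, Speed=4]  = 29

29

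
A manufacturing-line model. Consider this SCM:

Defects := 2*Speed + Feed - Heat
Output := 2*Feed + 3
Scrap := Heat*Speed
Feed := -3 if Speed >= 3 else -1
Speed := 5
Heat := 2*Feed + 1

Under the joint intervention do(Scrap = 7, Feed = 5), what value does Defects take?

4

Setting Scrap = 7, Feed = 5 by intervention discards those variables' equations.
Heat = 2*Feed + 1  [with Feed=5]  = 11
Defects = 2*Speed + Feed - Heat  [with Speed=5, Feed=5, Heat=11]  = 4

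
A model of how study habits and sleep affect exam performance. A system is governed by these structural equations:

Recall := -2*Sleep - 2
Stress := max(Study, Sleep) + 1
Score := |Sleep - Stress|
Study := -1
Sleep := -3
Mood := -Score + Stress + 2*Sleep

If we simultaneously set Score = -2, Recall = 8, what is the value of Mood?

Setting Score = -2, Recall = 8 by intervention discards those variables' equations.
Stress = max(Study, Sleep) + 1  [with Study=-1, Sleep=-3]  = 0
Mood = -Score + Stress + 2*Sleep  [with Score=-2, Stress=0, Sleep=-3]  = -4

-4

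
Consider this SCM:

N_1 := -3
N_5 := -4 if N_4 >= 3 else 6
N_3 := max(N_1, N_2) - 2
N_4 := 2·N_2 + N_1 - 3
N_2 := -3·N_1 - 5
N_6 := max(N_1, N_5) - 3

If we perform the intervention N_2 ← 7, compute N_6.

-6

Under do(N_2=7), the mechanism N_2 := -3·N_1 - 5 is discarded; N_2 is fixed at 7.
N_4 = 2·N_2 + N_1 - 3  [with N_2=7, N_1=-3]  = 8
N_5 = -4 if N_4 >= 3 else 6  [with N_4=8]  = -4
N_6 = max(N_1, N_5) - 3  [with N_1=-3, N_5=-4]  = -6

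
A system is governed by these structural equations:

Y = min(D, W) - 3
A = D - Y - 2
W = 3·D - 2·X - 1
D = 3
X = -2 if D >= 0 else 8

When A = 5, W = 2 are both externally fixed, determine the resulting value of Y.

-1

Under do(A = 5, W = 2), each intervened variable's structural equation is replaced by its fixed value.
Y = min(D, W) - 3  [with D=3, W=2]  = -1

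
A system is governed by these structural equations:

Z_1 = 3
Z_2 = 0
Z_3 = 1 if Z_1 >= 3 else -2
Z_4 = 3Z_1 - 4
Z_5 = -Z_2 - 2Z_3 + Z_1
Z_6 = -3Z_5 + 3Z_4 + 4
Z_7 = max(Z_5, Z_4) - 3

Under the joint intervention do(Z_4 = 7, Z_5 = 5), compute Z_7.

Under do(Z_4 = 7, Z_5 = 5), each intervened variable's structural equation is replaced by its fixed value.
Z_7 = max(Z_5, Z_4) - 3  [with Z_5=5, Z_4=7]  = 4

4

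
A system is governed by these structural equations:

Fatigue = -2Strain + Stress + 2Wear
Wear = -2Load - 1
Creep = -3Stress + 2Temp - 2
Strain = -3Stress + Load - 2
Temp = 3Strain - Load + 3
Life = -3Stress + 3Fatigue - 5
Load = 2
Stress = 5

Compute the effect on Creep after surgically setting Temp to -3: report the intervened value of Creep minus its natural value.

Intervening sets Temp = -3 and removes its equation (Temp = 3Strain - Load + 3).
Creep = -3Stress + 2Temp - 2  [with Stress=5, Temp=-3]  = -23
Without intervention: Strain = -3Stress + Load - 2  [with Stress=5, Load=2]  = -15; Temp = 3Strain - Load + 3  [with Strain=-15, Load=2]  = -44; Creep = -3Stress + 2Temp - 2  [with Stress=5, Temp=-44]  = -105.
Change = -23 − (-105) = 82.

82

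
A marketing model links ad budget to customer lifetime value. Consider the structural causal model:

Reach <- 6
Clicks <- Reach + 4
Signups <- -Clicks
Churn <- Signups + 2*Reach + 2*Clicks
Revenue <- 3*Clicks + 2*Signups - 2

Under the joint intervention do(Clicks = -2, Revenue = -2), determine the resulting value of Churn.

The joint intervention fixes Clicks = -2, Revenue = -2, removing each variable's own equation.
Signups = -Clicks  [with Clicks=-2]  = 2
Churn = Signups + 2*Reach + 2*Clicks  [with Signups=2, Reach=6, Clicks=-2]  = 10

10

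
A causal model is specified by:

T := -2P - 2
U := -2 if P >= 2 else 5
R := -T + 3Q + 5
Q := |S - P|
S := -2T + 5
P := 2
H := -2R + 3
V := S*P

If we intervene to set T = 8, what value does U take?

-2

do(T=8) replaces the equation T := -2P - 2 with the constant T = 8.
Since U is not a descendant of the intervened variable, it is unaffected.
U = -2 if P >= 2 else 5  [with P=2]  = -2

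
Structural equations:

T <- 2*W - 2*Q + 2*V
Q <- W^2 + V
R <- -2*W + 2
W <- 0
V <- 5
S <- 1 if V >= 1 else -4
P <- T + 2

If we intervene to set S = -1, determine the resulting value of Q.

do(S=-1) replaces the equation S <- 1 if V >= 1 else -4 with the constant S = -1.
Q is not downstream of the intervention, so its value is determined by the original equations.
Q = W^2 + V  [with W=0, V=5]  = 5

5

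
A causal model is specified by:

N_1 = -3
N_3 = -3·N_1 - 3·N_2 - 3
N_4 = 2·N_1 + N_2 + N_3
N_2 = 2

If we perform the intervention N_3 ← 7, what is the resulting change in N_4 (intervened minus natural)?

7

The intervention breaks the incoming arrows to N_3: N_3 = -3·N_1 - 3·N_2 - 3 no longer applies, and N_3 = 7.
N_4 = 2·N_1 + N_2 + N_3  [with N_1=-3, N_2=2, N_3=7]  = 3
Without intervention: N_3 = -3·N_1 - 3·N_2 - 3  [with N_1=-3, N_2=2]  = 0; N_4 = 2·N_1 + N_2 + N_3  [with N_1=-3, N_2=2, N_3=0]  = -4.
Change = 3 − (-4) = 7.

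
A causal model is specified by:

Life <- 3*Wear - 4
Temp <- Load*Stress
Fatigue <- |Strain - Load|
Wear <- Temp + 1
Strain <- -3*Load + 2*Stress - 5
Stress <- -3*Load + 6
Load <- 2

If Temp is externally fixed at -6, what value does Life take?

-19

The intervention breaks the incoming arrows to Temp: Temp <- Load*Stress no longer applies, and Temp = -6.
Wear = Temp + 1  [with Temp=-6]  = -5
Life = 3*Wear - 4  [with Wear=-5]  = -19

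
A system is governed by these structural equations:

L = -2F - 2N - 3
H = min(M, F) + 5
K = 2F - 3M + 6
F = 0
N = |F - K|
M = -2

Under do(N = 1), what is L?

The intervention breaks the incoming arrows to N: N = |F - K| no longer applies, and N = 1.
L = -2F - 2N - 3  [with F=0, N=1]  = -5

-5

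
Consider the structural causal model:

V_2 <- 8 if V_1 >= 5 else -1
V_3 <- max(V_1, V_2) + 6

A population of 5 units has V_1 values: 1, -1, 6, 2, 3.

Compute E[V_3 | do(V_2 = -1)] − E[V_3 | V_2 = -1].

Every unit gets V_2=-1 under the intervention. V_3 values become 7, 5, 12, 8, 9; E[V_3|do(V_2=-1)] = 8.2.
Conditioning on V_2=-1 selects the 4 unit(s) with V_1 ∈ {1, -1, 2, 3}. Their V_3 values: 7, 5, 8, 9. Mean = 7.25.
Difference = 8.2 − 7.25 = 0.95.

0.95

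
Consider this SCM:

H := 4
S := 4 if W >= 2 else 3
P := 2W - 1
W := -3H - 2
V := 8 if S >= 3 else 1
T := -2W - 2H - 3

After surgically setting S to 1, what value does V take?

The intervention breaks the incoming arrows to S: S := 4 if W >= 2 else 3 no longer applies, and S = 1.
V = 8 if S >= 3 else 1  [with S=1]  = 1

1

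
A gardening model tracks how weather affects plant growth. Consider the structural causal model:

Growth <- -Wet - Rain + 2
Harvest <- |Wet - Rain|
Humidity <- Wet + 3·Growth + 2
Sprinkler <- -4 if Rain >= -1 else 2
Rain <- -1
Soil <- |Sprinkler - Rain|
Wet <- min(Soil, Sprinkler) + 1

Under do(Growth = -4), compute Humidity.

-13

The intervention breaks the incoming arrows to Growth: Growth <- -Wet - Rain + 2 no longer applies, and Growth = -4.
Sprinkler = -4 if Rain >= -1 else 2  [with Rain=-1]  = -4
Soil = |Sprinkler - Rain|  [with Sprinkler=-4, Rain=-1]  = 3
Wet = min(Soil, Sprinkler) + 1  [with Soil=3, Sprinkler=-4]  = -3
Humidity = Wet + 3·Growth + 2  [with Wet=-3, Growth=-4]  = -13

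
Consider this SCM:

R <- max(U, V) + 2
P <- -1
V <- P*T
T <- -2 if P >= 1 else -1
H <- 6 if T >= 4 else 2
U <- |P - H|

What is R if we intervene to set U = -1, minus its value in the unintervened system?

-2

The intervention breaks the incoming arrows to U: U <- |P - H| no longer applies, and U = -1.
T = -2 if P >= 1 else -1  [with P=-1]  = -1
V = P*T  [with P=-1, T=-1]  = 1
R = max(U, V) + 2  [with U=-1, V=1]  = 3
Without intervention: T = -2 if P >= 1 else -1  [with P=-1]  = -1; V = P*T  [with P=-1, T=-1]  = 1; H = 6 if T >= 4 else 2  [with T=-1]  = 2; U = |P - H|  [with P=-1, H=2]  = 3; R = max(U, V) + 2  [with U=3, V=1]  = 5.
Change = 3 − 5 = -2.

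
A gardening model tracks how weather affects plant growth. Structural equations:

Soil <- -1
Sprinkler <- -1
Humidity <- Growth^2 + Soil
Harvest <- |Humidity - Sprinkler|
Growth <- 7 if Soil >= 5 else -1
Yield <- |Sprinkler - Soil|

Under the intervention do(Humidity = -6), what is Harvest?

Under do(Humidity=-6), the mechanism Humidity <- Growth^2 + Soil is discarded; Humidity is fixed at -6.
Harvest = |Humidity - Sprinkler|  [with Humidity=-6, Sprinkler=-1]  = 5

5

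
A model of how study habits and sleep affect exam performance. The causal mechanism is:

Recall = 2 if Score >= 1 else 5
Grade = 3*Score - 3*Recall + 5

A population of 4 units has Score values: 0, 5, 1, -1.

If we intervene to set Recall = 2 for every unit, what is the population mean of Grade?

2.75

do(Recall=2) breaks Recall's dependence on Score. With Recall=2 fixed, Grade across the units is -1, 14, 2, -4, mean 2.75.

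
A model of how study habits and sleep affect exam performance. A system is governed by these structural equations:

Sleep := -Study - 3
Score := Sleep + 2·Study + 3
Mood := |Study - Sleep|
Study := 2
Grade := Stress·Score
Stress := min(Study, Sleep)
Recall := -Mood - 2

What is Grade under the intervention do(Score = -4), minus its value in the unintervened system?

30

The intervention breaks the incoming arrows to Score: Score := Sleep + 2·Study + 3 no longer applies, and Score = -4.
Sleep = -Study - 3  [with Study=2]  = -5
Stress = min(Study, Sleep)  [with Study=2, Sleep=-5]  = -5
Grade = Stress·Score  [with Stress=-5, Score=-4]  = 20
Without intervention: Sleep = -Study - 3  [with Study=2]  = -5; Stress = min(Study, Sleep)  [with Study=2, Sleep=-5]  = -5; Score = Sleep + 2·Study + 3  [with Sleep=-5, Study=2]  = 2; Grade = Stress·Score  [with Stress=-5, Score=2]  = -10.
Change = 20 − (-10) = 30.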